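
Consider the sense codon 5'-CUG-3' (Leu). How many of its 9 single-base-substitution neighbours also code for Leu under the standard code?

Position 1: UUG → 1 synonymous.
Position 2: none → 0 synonymous.
Position 3: CUU, CUC, CUA → 3 synonymous.
Total: 1 + 0 + 3 = 4.

4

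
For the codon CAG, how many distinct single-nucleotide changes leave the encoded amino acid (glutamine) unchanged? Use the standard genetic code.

1

Position 1: none → 0 synonymous.
Position 2: none → 0 synonymous.
Position 3: CAA → 1 synonymous.
Total: 0 + 0 + 1 = 1.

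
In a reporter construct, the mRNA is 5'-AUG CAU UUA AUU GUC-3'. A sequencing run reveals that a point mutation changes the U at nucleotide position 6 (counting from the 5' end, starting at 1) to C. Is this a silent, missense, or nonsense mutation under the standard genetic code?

silent

Position 6 falls in codon 2: CAU → His.
After the substitution the codon is CAC → His.
Both encode His, so the change is synonymous.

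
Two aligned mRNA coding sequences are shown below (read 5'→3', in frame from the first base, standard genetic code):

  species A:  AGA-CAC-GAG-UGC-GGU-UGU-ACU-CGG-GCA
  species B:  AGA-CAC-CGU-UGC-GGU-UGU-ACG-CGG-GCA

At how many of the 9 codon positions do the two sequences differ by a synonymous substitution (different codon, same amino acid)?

Codon 1: AGA Arg / AGA Arg — identical.
Codon 2: CAC His / CAC His — identical.
Codon 3: GAG Glu / CGU Arg — nonsynonymous.
Codon 4: UGC Cys / UGC Cys — identical.
Codon 5: GGU Gly / GGU Gly — identical.
Codon 6: UGU Cys / UGU Cys — identical.
Codon 7: ACU Thr / ACG Thr — synonymous.
Codon 8: CGG Arg / CGG Arg — identical.
Codon 9: GCA Ala / GCA Ala — identical.
Synonymous differences: 1.

1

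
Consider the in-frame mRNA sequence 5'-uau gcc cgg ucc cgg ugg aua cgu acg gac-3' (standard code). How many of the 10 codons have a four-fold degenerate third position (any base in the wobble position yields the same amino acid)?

6

Codon 1 UAU (Tyr): third position 2-fold.
Codon 2 GCC (Ala): third position 4-fold.
Codon 3 CGG (Arg): third position 4-fold.
Codon 4 UCC (Ser): third position 4-fold.
Codon 5 CGG (Arg): third position 4-fold.
Codon 6 UGG (Trp): third position 1-fold.
Codon 7 AUA (Ile): third position 3-fold.
Codon 8 CGU (Arg): third position 4-fold.
Codon 9 ACG (Thr): third position 4-fold.
Codon 10 GAC (Asp): third position 2-fold.
Four-fold degenerate third positions: 6.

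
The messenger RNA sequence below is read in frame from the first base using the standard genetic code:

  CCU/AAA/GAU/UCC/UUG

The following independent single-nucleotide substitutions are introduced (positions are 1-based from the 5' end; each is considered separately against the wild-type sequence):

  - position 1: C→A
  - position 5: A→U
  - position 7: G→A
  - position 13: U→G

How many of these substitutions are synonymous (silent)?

0

Codon 1: CCU (Pro) → ACU (Thr) — missense.
Codon 2: AAA (Lys) → AUA (Ile) — missense.
Codon 3: GAU (Asp) → AAU (Asn) — missense.
Codon 5: UUG (Leu) → GUG (Val) — missense.
Synonymous: 0 of 4.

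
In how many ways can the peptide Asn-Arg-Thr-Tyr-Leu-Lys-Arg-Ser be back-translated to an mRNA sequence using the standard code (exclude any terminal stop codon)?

41472

Asn: 2 codons.
Arg: 6 codons.
Thr: 4 codons.
Tyr: 2 codons.
Leu: 6 codons.
Lys: 2 codons.
Arg: 6 codons.
Ser: 6 codons.
2 × 6 × 4 × 2 × 6 × 2 × 6 × 6 = 41472.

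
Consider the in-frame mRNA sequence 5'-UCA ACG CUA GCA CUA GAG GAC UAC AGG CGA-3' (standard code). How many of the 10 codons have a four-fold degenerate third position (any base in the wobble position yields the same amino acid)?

6

Codon 1 UCA (Ser): third position 4-fold.
Codon 2 ACG (Thr): third position 4-fold.
Codon 3 CUA (Leu): third position 4-fold.
Codon 4 GCA (Ala): third position 4-fold.
Codon 5 CUA (Leu): third position 4-fold.
Codon 6 GAG (Glu): third position 2-fold.
Codon 7 GAC (Asp): third position 2-fold.
Codon 8 UAC (Tyr): third position 2-fold.
Codon 9 AGG (Arg): third position 2-fold.
Codon 10 CGA (Arg): third position 4-fold.
Four-fold degenerate third positions: 6.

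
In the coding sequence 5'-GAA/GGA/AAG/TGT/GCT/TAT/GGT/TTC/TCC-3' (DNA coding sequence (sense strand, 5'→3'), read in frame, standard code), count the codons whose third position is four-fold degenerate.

4

Codon 1 GAA (Glu): third position 2-fold.
Codon 2 GGA (Gly): third position 4-fold.
Codon 3 AAG (Lys): third position 2-fold.
Codon 4 TGT (Cys): third position 2-fold.
Codon 5 GCT (Ala): third position 4-fold.
Codon 6 TAT (Tyr): third position 2-fold.
Codon 7 GGT (Gly): third position 4-fold.
Codon 8 TTC (Phe): third position 2-fold.
Codon 9 TCC (Ser): third position 4-fold.
Four-fold degenerate third positions: 4.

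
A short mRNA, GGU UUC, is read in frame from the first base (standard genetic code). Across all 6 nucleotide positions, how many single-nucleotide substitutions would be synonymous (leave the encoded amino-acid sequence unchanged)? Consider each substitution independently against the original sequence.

4

Codon 1 (GGU, Gly): 3 synonymous substitutions.
Codon 2 (UUC, Phe): 1 synonymous substitution.
Total: 3 + 1 = 4.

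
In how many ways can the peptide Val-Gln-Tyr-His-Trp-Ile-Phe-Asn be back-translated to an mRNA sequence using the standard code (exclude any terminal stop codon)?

384

Val: 4 codons.
Gln: 2 codons.
Tyr: 2 codons.
His: 2 codons.
Trp: 1 codon.
Ile: 3 codons.
Phe: 2 codons.
Asn: 2 codons.
4 × 2 × 2 × 2 × 1 × 3 × 2 × 2 = 384.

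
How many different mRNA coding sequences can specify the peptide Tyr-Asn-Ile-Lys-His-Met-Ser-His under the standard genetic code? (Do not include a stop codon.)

Tyr: 2 codons.
Asn: 2 codons.
Ile: 3 codons.
Lys: 2 codons.
His: 2 codons.
Met: 1 codon.
Ser: 6 codons.
His: 2 codons.
2 × 2 × 3 × 2 × 2 × 1 × 6 × 2 = 576.

576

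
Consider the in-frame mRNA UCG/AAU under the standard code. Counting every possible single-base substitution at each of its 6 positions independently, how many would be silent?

Codon 1 (UCG, Ser): 3 synonymous substitutions.
Codon 2 (AAU, Asn): 1 synonymous substitution.
Total: 3 + 1 = 4.

4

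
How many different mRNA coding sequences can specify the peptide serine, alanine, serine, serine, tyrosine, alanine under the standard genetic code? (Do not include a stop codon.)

6912

Ser: 6 codons.
Ala: 4 codons.
Ser: 6 codons.
Ser: 6 codons.
Tyr: 2 codons.
Ala: 4 codons.
6 × 4 × 6 × 6 × 2 × 4 = 6912.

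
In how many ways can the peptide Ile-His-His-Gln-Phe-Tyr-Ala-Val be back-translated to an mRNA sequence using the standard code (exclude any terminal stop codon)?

Ile: 3 codons.
His: 2 codons.
His: 2 codons.
Gln: 2 codons.
Phe: 2 codons.
Tyr: 2 codons.
Ala: 4 codons.
Val: 4 codons.
3 × 2 × 2 × 2 × 2 × 2 × 4 × 4 = 1536.

1536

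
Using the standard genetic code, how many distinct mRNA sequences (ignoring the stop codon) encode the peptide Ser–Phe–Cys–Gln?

Ser: 6 codons.
Phe: 2 codons.
Cys: 2 codons.
Gln: 2 codons.
6 × 2 × 2 × 2 = 48.

48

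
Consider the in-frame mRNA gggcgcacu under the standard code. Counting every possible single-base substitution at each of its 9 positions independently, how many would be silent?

9

Codon 1 (GGG, Gly): 3 synonymous substitutions.
Codon 2 (CGC, Arg): 3 synonymous substitutions.
Codon 3 (ACU, Thr): 3 synonymous substitutions.
Total: 3 + 3 + 3 = 9.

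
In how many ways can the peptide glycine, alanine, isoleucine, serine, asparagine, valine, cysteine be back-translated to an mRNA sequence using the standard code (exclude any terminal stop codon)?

4608

Gly: 4 codons.
Ala: 4 codons.
Ile: 3 codons.
Ser: 6 codons.
Asn: 2 codons.
Val: 4 codons.
Cys: 2 codons.
4 × 4 × 3 × 6 × 2 × 4 × 2 = 4608.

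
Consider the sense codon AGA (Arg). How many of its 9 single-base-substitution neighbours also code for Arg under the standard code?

Position 1: CGA → 1 synonymous.
Position 2: none → 0 synonymous.
Position 3: AGG → 1 synonymous.
Total: 1 + 0 + 1 = 2.

2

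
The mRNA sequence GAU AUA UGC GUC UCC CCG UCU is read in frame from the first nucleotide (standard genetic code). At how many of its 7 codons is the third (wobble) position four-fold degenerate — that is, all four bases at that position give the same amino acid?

Codon 1 GAU (Asp): third position 2-fold.
Codon 2 AUA (Ile): third position 3-fold.
Codon 3 UGC (Cys): third position 2-fold.
Codon 4 GUC (Val): third position 4-fold.
Codon 5 UCC (Ser): third position 4-fold.
Codon 6 CCG (Pro): third position 4-fold.
Codon 7 UCU (Ser): third position 4-fold.
Four-fold degenerate third positions: 4.

4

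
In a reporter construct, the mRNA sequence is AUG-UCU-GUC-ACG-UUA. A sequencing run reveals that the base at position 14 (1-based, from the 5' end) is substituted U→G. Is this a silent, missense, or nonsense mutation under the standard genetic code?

nonsense

Position 14 falls in codon 5: UUA → Leu.
After the substitution the codon is UGA → Stop.
The new codon is a stop codon, so this is a nonsense mutation.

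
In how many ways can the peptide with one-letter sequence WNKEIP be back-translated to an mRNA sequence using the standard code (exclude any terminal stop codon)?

96

Trp: 1 codon.
Asn: 2 codons.
Lys: 2 codons.
Glu: 2 codons.
Ile: 3 codons.
Pro: 4 codons.
1 × 2 × 2 × 2 × 3 × 4 = 96.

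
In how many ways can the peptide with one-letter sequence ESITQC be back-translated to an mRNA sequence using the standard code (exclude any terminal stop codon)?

576

Glu: 2 codons.
Ser: 6 codons.
Ile: 3 codons.
Thr: 4 codons.
Gln: 2 codons.
Cys: 2 codons.
2 × 6 × 3 × 4 × 2 × 2 = 576.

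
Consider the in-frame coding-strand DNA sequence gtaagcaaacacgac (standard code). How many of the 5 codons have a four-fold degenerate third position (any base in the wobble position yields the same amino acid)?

Codon 1 GTA (Val): third position 4-fold.
Codon 2 AGC (Ser): third position 2-fold.
Codon 3 AAA (Lys): third position 2-fold.
Codon 4 CAC (His): third position 2-fold.
Codon 5 GAC (Asp): third position 2-fold.
Four-fold degenerate third positions: 1.

1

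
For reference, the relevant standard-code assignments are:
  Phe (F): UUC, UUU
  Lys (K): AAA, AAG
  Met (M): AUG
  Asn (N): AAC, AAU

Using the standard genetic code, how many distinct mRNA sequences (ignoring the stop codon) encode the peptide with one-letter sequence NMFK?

8

Asn: 2 codons.
Met: 1 codon.
Phe: 2 codons.
Lys: 2 codons.
2 × 1 × 2 × 2 = 8.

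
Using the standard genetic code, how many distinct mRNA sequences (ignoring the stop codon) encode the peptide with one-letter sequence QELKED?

192

Gln: 2 codons.
Glu: 2 codons.
Leu: 6 codons.
Lys: 2 codons.
Glu: 2 codons.
Asp: 2 codons.
2 × 2 × 6 × 2 × 2 × 2 = 192.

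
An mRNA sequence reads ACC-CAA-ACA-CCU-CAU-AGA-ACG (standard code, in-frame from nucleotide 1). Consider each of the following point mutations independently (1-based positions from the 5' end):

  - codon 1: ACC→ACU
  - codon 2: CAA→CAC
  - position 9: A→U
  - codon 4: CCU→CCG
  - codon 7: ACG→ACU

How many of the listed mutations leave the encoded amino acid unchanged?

4

Codon 1: ACC (Thr) → ACU (Thr) — synonymous.
Codon 2: CAA (Gln) → CAC (His) — missense.
Codon 3: ACA (Thr) → ACU (Thr) — synonymous.
Codon 4: CCU (Pro) → CCG (Pro) — synonymous.
Codon 7: ACG (Thr) → ACU (Thr) — synonymous.
Synonymous: 4 of 5.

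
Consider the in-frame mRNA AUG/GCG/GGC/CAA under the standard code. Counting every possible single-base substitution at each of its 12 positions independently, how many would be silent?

Codon 1 (AUG, Met): 0 synonymous substitutions.
Codon 2 (GCG, Ala): 3 synonymous substitutions.
Codon 3 (GGC, Gly): 3 synonymous substitutions.
Codon 4 (CAA, Gln): 1 synonymous substitution.
Total: 0 + 3 + 3 + 1 = 7.

7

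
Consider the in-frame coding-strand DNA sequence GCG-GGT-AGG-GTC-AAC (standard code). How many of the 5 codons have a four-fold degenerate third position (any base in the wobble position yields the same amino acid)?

3

Codon 1 GCG (Ala): third position 4-fold.
Codon 2 GGT (Gly): third position 4-fold.
Codon 3 AGG (Arg): third position 2-fold.
Codon 4 GTC (Val): third position 4-fold.
Codon 5 AAC (Asn): third position 2-fold.
Four-fold degenerate third positions: 3.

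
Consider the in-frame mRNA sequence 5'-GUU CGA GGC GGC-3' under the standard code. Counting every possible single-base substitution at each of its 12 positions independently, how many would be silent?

13

Codon 1 (GUU, Val): 3 synonymous substitutions.
Codon 2 (CGA, Arg): 4 synonymous substitutions.
Codon 3 (GGC, Gly): 3 synonymous substitutions.
Codon 4 (GGC, Gly): 3 synonymous substitutions.
Total: 3 + 4 + 3 + 3 = 13.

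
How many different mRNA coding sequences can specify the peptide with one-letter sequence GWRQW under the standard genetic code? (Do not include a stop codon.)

48

Gly: 4 codons.
Trp: 1 codon.
Arg: 6 codons.
Gln: 2 codons.
Trp: 1 codon.
4 × 1 × 6 × 2 × 1 = 48.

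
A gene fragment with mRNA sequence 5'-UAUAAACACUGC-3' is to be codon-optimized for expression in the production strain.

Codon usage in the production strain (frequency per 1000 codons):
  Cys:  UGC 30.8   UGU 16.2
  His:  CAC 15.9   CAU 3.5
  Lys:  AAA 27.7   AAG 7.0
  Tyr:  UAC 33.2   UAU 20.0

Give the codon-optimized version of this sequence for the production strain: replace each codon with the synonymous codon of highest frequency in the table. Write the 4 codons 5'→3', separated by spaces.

Codon 1 (Tyr): best is UAC at 33.2.
Codon 2 (Lys): best is AAA at 27.7.
Codon 3 (His): best is CAC at 15.9.
Codon 4 (Cys): best is UGC at 30.8.

UAC AAA CAC UGC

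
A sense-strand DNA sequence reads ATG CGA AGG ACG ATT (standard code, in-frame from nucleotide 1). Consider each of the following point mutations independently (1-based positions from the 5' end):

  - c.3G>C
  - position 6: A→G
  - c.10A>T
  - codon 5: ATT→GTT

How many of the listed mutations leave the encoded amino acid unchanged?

Codon 1: ATG (Met) → ATC (Ile) — missense.
Codon 2: CGA (Arg) → CGG (Arg) — synonymous.
Codon 4: ACG (Thr) → TCG (Ser) — missense.
Codon 5: ATT (Ile) → GTT (Val) — missense.
Synonymous: 1 of 4.

1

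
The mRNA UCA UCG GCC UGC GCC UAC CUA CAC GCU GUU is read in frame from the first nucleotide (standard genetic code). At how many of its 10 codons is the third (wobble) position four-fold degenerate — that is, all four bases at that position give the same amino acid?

7

Codon 1 UCA (Ser): third position 4-fold.
Codon 2 UCG (Ser): third position 4-fold.
Codon 3 GCC (Ala): third position 4-fold.
Codon 4 UGC (Cys): third position 2-fold.
Codon 5 GCC (Ala): third position 4-fold.
Codon 6 UAC (Tyr): third position 2-fold.
Codon 7 CUA (Leu): third position 4-fold.
Codon 8 CAC (His): third position 2-fold.
Codon 9 GCU (Ala): third position 4-fold.
Codon 10 GUU (Val): third position 4-fold.
Four-fold degenerate third positions: 7.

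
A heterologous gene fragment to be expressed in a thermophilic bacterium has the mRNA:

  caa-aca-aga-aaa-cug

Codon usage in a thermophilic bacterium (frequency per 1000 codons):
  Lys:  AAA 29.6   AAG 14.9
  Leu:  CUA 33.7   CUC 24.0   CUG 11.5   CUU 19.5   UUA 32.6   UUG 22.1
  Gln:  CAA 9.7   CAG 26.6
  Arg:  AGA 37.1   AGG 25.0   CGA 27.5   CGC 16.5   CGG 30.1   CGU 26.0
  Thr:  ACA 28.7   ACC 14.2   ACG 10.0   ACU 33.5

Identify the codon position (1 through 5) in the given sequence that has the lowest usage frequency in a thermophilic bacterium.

Codon 1 CAA (Gln): 9.7 per 1000.
Codon 2 ACA (Thr): 28.7 per 1000.
Codon 3 AGA (Arg): 37.1 per 1000.
Codon 4 AAA (Lys): 29.6 per 1000.
Codon 5 CUG (Leu): 11.5 per 1000.
Lowest frequency is 9.7 at codon 1.

1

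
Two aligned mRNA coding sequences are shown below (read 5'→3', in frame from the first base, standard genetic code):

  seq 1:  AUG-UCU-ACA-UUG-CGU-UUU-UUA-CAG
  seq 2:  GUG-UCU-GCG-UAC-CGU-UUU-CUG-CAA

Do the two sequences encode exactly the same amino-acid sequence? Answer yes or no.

no

Codon 1: AUG Met / GUG Val — nonsynonymous.
Codon 2: UCU Ser / UCU Ser — identical.
Codon 3: ACA Thr / GCG Ala — nonsynonymous.
Codon 4: UUG Leu / UAC Tyr — nonsynonymous.
Codon 5: CGU Arg / CGU Arg — identical.
Codon 6: UUU Phe / UUU Phe — identical.
Codon 7: UUA Leu / CUG Leu — synonymous.
Codon 8: CAG Gln / CAA Gln — synonymous.
Nonsynonymous differences: 3 → different protein.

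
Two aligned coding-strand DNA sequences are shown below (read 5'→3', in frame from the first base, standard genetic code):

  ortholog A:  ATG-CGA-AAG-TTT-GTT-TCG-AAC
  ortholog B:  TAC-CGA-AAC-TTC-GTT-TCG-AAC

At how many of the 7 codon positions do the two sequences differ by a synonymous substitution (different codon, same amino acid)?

1

Codon 1: ATG Met / TAC Tyr — nonsynonymous.
Codon 2: CGA Arg / CGA Arg — identical.
Codon 3: AAG Lys / AAC Asn — nonsynonymous.
Codon 4: TTT Phe / TTC Phe — synonymous.
Codon 5: GTT Val / GTT Val — identical.
Codon 6: TCG Ser / TCG Ser — identical.
Codon 7: AAC Asn / AAC Asn — identical.
Synonymous differences: 1.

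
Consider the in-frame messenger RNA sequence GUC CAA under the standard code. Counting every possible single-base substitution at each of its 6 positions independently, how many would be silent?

4

Codon 1 (GUC, Val): 3 synonymous substitutions.
Codon 2 (CAA, Gln): 1 synonymous substitution.
Total: 3 + 1 = 4.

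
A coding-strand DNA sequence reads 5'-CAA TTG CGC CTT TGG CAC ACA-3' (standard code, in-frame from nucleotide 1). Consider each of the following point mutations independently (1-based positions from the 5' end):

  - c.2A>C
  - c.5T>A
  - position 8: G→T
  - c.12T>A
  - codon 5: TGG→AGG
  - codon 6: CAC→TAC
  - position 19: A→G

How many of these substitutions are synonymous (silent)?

Codon 1: CAA (Gln) → CCA (Pro) — missense.
Codon 2: TTG (Leu) → TAG (Stop) — nonsense.
Codon 3: CGC (Arg) → CTC (Leu) — missense.
Codon 4: CTT (Leu) → CTA (Leu) — synonymous.
Codon 5: TGG (Trp) → AGG (Arg) — missense.
Codon 6: CAC (His) → TAC (Tyr) — missense.
Codon 7: ACA (Thr) → GCA (Ala) — missense.
Synonymous: 1 of 7.

1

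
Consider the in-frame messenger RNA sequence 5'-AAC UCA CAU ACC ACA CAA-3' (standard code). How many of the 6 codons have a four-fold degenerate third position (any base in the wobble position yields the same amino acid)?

Codon 1 AAC (Asn): third position 2-fold.
Codon 2 UCA (Ser): third position 4-fold.
Codon 3 CAU (His): third position 2-fold.
Codon 4 ACC (Thr): third position 4-fold.
Codon 5 ACA (Thr): third position 4-fold.
Codon 6 CAA (Gln): third position 2-fold.
Four-fold degenerate third positions: 3.

3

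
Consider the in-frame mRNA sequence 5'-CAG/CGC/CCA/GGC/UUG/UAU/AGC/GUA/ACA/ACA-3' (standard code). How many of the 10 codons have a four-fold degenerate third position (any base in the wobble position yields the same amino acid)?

Codon 1 CAG (Gln): third position 2-fold.
Codon 2 CGC (Arg): third position 4-fold.
Codon 3 CCA (Pro): third position 4-fold.
Codon 4 GGC (Gly): third position 4-fold.
Codon 5 UUG (Leu): third position 2-fold.
Codon 6 UAU (Tyr): third position 2-fold.
Codon 7 AGC (Ser): third position 2-fold.
Codon 8 GUA (Val): third position 4-fold.
Codon 9 ACA (Thr): third position 4-fold.
Codon 10 ACA (Thr): third position 4-fold.
Four-fold degenerate third positions: 6.

6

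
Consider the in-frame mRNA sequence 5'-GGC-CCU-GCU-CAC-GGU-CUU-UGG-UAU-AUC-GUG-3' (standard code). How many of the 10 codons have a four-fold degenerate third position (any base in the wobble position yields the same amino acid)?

Codon 1 GGC (Gly): third position 4-fold.
Codon 2 CCU (Pro): third position 4-fold.
Codon 3 GCU (Ala): third position 4-fold.
Codon 4 CAC (His): third position 2-fold.
Codon 5 GGU (Gly): third position 4-fold.
Codon 6 CUU (Leu): third position 4-fold.
Codon 7 UGG (Trp): third position 1-fold.
Codon 8 UAU (Tyr): third position 2-fold.
Codon 9 AUC (Ile): third position 3-fold.
Codon 10 GUG (Val): third position 4-fold.
Four-fold degenerate third positions: 6.

6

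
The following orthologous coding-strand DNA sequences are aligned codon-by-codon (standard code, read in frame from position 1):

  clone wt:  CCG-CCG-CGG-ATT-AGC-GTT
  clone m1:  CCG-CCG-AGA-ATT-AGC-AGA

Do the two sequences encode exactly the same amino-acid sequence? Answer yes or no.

no

Codon 1: CCG Pro / CCG Pro — identical.
Codon 2: CCG Pro / CCG Pro — identical.
Codon 3: CGG Arg / AGA Arg — synonymous.
Codon 4: ATT Ile / ATT Ile — identical.
Codon 5: AGC Ser / AGC Ser — identical.
Codon 6: GTT Val / AGA Arg — nonsynonymous.
Nonsynonymous differences: 1 → different protein.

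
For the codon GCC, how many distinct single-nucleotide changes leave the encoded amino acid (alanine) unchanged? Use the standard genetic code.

3

Position 1: none → 0 synonymous.
Position 2: none → 0 synonymous.
Position 3: GCU, GCA, GCG → 3 synonymous.
Total: 0 + 0 + 3 = 3.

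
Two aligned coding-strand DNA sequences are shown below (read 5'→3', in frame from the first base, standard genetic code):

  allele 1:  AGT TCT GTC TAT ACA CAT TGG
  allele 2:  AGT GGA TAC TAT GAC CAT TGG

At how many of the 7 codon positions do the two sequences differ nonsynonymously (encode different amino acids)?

Codon 1: AGT Ser / AGT Ser — identical.
Codon 2: TCT Ser / GGA Gly — nonsynonymous.
Codon 3: GTC Val / TAC Tyr — nonsynonymous.
Codon 4: TAT Tyr / TAT Tyr — identical.
Codon 5: ACA Thr / GAC Asp — nonsynonymous.
Codon 6: CAT His / CAT His — identical.
Codon 7: TGG Trp / TGG Trp — identical.
Nonsynonymous differences: 3.

3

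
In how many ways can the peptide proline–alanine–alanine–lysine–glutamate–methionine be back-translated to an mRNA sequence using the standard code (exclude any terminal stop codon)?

256

Pro: 4 codons.
Ala: 4 codons.
Ala: 4 codons.
Lys: 2 codons.
Glu: 2 codons.
Met: 1 codon.
4 × 4 × 4 × 2 × 2 × 1 = 256.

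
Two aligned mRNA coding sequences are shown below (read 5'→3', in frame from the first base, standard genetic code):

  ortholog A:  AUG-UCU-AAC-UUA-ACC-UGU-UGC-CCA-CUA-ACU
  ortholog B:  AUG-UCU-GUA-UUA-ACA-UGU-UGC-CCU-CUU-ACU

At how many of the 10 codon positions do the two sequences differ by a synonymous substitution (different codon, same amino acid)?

3

Codon 1: AUG Met / AUG Met — identical.
Codon 2: UCU Ser / UCU Ser — identical.
Codon 3: AAC Asn / GUA Val — nonsynonymous.
Codon 4: UUA Leu / UUA Leu — identical.
Codon 5: ACC Thr / ACA Thr — synonymous.
Codon 6: UGU Cys / UGU Cys — identical.
Codon 7: UGC Cys / UGC Cys — identical.
Codon 8: CCA Pro / CCU Pro — synonymous.
Codon 9: CUA Leu / CUU Leu — synonymous.
Codon 10: ACU Thr / ACU Thr — identical.
Synonymous differences: 3.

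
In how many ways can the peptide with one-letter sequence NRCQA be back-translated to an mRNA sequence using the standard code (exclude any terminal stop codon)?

Asn: 2 codons.
Arg: 6 codons.
Cys: 2 codons.
Gln: 2 codons.
Ala: 4 codons.
2 × 6 × 2 × 2 × 4 = 192.

192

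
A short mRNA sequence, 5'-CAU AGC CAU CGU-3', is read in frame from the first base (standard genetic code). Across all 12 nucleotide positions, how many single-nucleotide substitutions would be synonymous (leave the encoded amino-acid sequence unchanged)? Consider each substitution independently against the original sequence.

6

Codon 1 (CAU, His): 1 synonymous substitution.
Codon 2 (AGC, Ser): 1 synonymous substitution.
Codon 3 (CAU, His): 1 synonymous substitution.
Codon 4 (CGU, Arg): 3 synonymous substitutions.
Total: 1 + 1 + 1 + 3 = 6.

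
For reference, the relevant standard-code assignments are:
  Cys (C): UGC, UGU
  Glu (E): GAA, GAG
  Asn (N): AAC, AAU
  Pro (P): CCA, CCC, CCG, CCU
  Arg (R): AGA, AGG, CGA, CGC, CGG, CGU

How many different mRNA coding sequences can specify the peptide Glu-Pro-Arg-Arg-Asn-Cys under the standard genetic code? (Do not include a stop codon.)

Glu: 2 codons.
Pro: 4 codons.
Arg: 6 codons.
Arg: 6 codons.
Asn: 2 codons.
Cys: 2 codons.
2 × 4 × 6 × 6 × 2 × 2 = 1152.

1152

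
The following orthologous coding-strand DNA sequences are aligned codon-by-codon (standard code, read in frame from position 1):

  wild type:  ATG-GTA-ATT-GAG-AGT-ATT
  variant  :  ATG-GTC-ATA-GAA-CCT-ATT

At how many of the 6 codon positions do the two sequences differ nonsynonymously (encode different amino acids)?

1

Codon 1: ATG Met / ATG Met — identical.
Codon 2: GTA Val / GTC Val — synonymous.
Codon 3: ATT Ile / ATA Ile — synonymous.
Codon 4: GAG Glu / GAA Glu — synonymous.
Codon 5: AGT Ser / CCT Pro — nonsynonymous.
Codon 6: ATT Ile / ATT Ile — identical.
Nonsynonymous differences: 1.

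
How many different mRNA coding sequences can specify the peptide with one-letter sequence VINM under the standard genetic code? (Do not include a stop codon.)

Val: 4 codons.
Ile: 3 codons.
Asn: 2 codons.
Met: 1 codon.
4 × 3 × 2 × 1 = 24.

24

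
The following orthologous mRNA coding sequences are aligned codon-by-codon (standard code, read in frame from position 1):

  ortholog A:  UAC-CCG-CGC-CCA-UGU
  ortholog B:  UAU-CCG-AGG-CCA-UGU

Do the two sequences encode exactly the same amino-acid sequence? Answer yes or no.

Codon 1: UAC Tyr / UAU Tyr — synonymous.
Codon 2: CCG Pro / CCG Pro — identical.
Codon 3: CGC Arg / AGG Arg — synonymous.
Codon 4: CCA Pro / CCA Pro — identical.
Codon 5: UGU Cys / UGU Cys — identical.
Nonsynonymous differences: 0 → same protein.

yes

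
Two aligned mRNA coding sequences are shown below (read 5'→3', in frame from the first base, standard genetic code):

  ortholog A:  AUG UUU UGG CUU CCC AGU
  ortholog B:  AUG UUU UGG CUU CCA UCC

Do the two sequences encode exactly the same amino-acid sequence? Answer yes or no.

yes

Codon 1: AUG Met / AUG Met — identical.
Codon 2: UUU Phe / UUU Phe — identical.
Codon 3: UGG Trp / UGG Trp — identical.
Codon 4: CUU Leu / CUU Leu — identical.
Codon 5: CCC Pro / CCA Pro — synonymous.
Codon 6: AGU Ser / UCC Ser — synonymous.
Nonsynonymous differences: 0 → same protein.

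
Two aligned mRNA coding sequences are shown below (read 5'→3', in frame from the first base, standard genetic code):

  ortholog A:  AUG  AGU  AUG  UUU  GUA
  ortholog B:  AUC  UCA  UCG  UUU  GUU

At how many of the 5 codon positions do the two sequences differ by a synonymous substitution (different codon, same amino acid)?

Codon 1: AUG Met / AUC Ile — nonsynonymous.
Codon 2: AGU Ser / UCA Ser — synonymous.
Codon 3: AUG Met / UCG Ser — nonsynonymous.
Codon 4: UUU Phe / UUU Phe — identical.
Codon 5: GUA Val / GUU Val — synonymous.
Synonymous differences: 2.

2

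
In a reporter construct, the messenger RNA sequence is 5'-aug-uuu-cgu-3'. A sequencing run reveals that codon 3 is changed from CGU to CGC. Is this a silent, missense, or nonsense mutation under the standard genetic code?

Position 9 falls in codon 3: CGU → Arg.
After the substitution the codon is CGC → Arg.
Both encode Arg, so the change is synonymous.

silent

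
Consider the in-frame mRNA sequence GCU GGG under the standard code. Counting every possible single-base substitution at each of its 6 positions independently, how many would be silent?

Codon 1 (GCU, Ala): 3 synonymous substitutions.
Codon 2 (GGG, Gly): 3 synonymous substitutions.
Total: 3 + 3 = 6.

6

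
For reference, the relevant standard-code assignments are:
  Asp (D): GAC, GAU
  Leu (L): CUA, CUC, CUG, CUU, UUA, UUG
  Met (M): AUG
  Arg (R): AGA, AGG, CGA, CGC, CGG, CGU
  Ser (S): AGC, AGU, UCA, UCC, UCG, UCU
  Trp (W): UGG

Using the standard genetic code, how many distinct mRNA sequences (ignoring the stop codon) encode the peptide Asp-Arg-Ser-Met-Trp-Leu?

432

Asp: 2 codons.
Arg: 6 codons.
Ser: 6 codons.
Met: 1 codon.
Trp: 1 codon.
Leu: 6 codons.
2 × 6 × 6 × 1 × 1 × 6 = 432.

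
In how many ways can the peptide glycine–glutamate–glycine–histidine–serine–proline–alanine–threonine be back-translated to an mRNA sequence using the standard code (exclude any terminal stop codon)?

24576

Gly: 4 codons.
Glu: 2 codons.
Gly: 4 codons.
His: 2 codons.
Ser: 6 codons.
Pro: 4 codons.
Ala: 4 codons.
Thr: 4 codons.
4 × 2 × 4 × 2 × 6 × 4 × 4 × 4 = 24576.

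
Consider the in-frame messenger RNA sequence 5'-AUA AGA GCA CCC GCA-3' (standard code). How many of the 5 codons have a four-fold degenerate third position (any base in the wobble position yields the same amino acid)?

Codon 1 AUA (Ile): third position 3-fold.
Codon 2 AGA (Arg): third position 2-fold.
Codon 3 GCA (Ala): third position 4-fold.
Codon 4 CCC (Pro): third position 4-fold.
Codon 5 GCA (Ala): third position 4-fold.
Four-fold degenerate third positions: 3.

3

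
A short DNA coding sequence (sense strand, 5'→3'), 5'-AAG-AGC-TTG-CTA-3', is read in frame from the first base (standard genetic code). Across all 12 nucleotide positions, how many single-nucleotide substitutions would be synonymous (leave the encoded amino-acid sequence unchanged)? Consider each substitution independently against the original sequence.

Codon 1 (AAG, Lys): 1 synonymous substitution.
Codon 2 (AGC, Ser): 1 synonymous substitution.
Codon 3 (TTG, Leu): 2 synonymous substitutions.
Codon 4 (CTA, Leu): 4 synonymous substitutions.
Total: 1 + 1 + 2 + 4 = 8.

8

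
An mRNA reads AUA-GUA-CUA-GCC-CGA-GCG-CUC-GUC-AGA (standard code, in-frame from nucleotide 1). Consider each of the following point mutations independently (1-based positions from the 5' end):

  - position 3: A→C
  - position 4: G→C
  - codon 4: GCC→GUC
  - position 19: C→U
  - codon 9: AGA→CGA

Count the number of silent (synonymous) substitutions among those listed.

2

Codon 1: AUA (Ile) → AUC (Ile) — synonymous.
Codon 2: GUA (Val) → CUA (Leu) — missense.
Codon 4: GCC (Ala) → GUC (Val) — missense.
Codon 7: CUC (Leu) → UUC (Phe) — missense.
Codon 9: AGA (Arg) → CGA (Arg) — synonymous.
Synonymous: 2 of 5.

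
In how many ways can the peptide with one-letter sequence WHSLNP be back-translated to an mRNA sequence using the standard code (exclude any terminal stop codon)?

Trp: 1 codon.
His: 2 codons.
Ser: 6 codons.
Leu: 6 codons.
Asn: 2 codons.
Pro: 4 codons.
1 × 2 × 6 × 6 × 2 × 4 = 576.

576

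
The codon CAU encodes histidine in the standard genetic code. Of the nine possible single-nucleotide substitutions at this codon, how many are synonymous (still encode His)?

1

Position 1: none → 0 synonymous.
Position 2: none → 0 synonymous.
Position 3: CAC → 1 synonymous.
Total: 0 + 0 + 1 = 1.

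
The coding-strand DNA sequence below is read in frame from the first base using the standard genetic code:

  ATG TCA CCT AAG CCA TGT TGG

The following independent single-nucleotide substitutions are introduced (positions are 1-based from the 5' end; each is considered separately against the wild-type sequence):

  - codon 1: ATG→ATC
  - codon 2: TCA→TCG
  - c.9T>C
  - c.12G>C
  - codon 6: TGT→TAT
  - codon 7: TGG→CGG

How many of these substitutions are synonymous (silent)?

2

Codon 1: ATG (Met) → ATC (Ile) — missense.
Codon 2: TCA (Ser) → TCG (Ser) — synonymous.
Codon 3: CCT (Pro) → CCC (Pro) — synonymous.
Codon 4: AAG (Lys) → AAC (Asn) — missense.
Codon 6: TGT (Cys) → TAT (Tyr) — missense.
Codon 7: TGG (Trp) → CGG (Arg) — missense.
Synonymous: 2 of 6.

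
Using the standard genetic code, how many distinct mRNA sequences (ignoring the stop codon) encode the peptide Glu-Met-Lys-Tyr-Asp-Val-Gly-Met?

256

Glu: 2 codons.
Met: 1 codon.
Lys: 2 codons.
Tyr: 2 codons.
Asp: 2 codons.
Val: 4 codons.
Gly: 4 codons.
Met: 1 codon.
2 × 1 × 2 × 2 × 2 × 4 × 4 × 1 = 256.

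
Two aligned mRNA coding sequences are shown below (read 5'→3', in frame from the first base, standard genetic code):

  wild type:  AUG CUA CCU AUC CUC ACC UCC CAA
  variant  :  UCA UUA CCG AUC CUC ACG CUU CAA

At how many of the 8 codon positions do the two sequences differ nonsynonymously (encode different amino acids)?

2

Codon 1: AUG Met / UCA Ser — nonsynonymous.
Codon 2: CUA Leu / UUA Leu — synonymous.
Codon 3: CCU Pro / CCG Pro — synonymous.
Codon 4: AUC Ile / AUC Ile — identical.
Codon 5: CUC Leu / CUC Leu — identical.
Codon 6: ACC Thr / ACG Thr — synonymous.
Codon 7: UCC Ser / CUU Leu — nonsynonymous.
Codon 8: CAA Gln / CAA Gln — identical.
Nonsynonymous differences: 2.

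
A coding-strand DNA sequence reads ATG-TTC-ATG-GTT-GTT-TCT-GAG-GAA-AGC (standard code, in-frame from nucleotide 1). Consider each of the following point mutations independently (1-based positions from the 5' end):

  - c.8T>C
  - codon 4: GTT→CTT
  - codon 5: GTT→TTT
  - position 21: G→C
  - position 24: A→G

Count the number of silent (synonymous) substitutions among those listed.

Codon 3: ATG (Met) → ACG (Thr) — missense.
Codon 4: GTT (Val) → CTT (Leu) — missense.
Codon 5: GTT (Val) → TTT (Phe) — missense.
Codon 7: GAG (Glu) → GAC (Asp) — missense.
Codon 8: GAA (Glu) → GAG (Glu) — synonymous.
Synonymous: 1 of 5.

1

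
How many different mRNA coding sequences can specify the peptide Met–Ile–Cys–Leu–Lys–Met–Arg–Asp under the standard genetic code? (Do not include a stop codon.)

Met: 1 codon.
Ile: 3 codons.
Cys: 2 codons.
Leu: 6 codons.
Lys: 2 codons.
Met: 1 codon.
Arg: 6 codons.
Asp: 2 codons.
1 × 3 × 2 × 6 × 2 × 1 × 6 × 2 = 864.

864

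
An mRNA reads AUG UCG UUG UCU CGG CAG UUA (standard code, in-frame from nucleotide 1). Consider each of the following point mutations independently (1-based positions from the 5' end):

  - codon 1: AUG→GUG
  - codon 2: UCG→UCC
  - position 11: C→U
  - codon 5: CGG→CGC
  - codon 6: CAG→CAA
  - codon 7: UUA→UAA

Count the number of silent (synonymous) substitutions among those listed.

3

Codon 1: AUG (Met) → GUG (Val) — missense.
Codon 2: UCG (Ser) → UCC (Ser) — synonymous.
Codon 4: UCU (Ser) → UUU (Phe) — missense.
Codon 5: CGG (Arg) → CGC (Arg) — synonymous.
Codon 6: CAG (Gln) → CAA (Gln) — synonymous.
Codon 7: UUA (Leu) → UAA (Stop) — nonsense.
Synonymous: 3 of 6.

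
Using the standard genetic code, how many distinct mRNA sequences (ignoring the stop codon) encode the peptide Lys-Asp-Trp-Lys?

Lys: 2 codons.
Asp: 2 codons.
Trp: 1 codon.
Lys: 2 codons.
2 × 2 × 1 × 2 = 8.

8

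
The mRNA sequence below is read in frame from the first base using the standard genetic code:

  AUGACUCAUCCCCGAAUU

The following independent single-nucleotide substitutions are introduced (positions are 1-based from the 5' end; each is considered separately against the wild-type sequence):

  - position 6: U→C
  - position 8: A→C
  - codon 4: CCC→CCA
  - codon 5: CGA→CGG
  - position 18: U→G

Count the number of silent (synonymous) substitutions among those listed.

Codon 2: ACU (Thr) → ACC (Thr) — synonymous.
Codon 3: CAU (His) → CCU (Pro) — missense.
Codon 4: CCC (Pro) → CCA (Pro) — synonymous.
Codon 5: CGA (Arg) → CGG (Arg) — synonymous.
Codon 6: AUU (Ile) → AUG (Met) — missense.
Synonymous: 3 of 5.

3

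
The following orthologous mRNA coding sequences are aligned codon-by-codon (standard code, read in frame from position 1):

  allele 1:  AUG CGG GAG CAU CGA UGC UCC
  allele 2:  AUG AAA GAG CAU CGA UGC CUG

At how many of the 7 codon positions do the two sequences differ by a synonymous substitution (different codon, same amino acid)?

0

Codon 1: AUG Met / AUG Met — identical.
Codon 2: CGG Arg / AAA Lys — nonsynonymous.
Codon 3: GAG Glu / GAG Glu — identical.
Codon 4: CAU His / CAU His — identical.
Codon 5: CGA Arg / CGA Arg — identical.
Codon 6: UGC Cys / UGC Cys — identical.
Codon 7: UCC Ser / CUG Leu — nonsynonymous.
Synonymous differences: 0.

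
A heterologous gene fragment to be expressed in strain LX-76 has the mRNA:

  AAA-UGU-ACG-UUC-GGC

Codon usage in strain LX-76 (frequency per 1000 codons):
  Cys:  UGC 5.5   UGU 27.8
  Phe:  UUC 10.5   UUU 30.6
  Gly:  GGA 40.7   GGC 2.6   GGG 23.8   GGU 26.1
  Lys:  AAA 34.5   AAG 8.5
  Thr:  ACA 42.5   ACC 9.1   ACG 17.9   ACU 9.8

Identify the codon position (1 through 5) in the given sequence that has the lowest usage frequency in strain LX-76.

Codon 1 AAA (Lys): 34.5 per 1000.
Codon 2 UGU (Cys): 27.8 per 1000.
Codon 3 ACG (Thr): 17.9 per 1000.
Codon 4 UUC (Phe): 10.5 per 1000.
Codon 5 GGC (Gly): 2.6 per 1000.
Lowest frequency is 2.6 at codon 5.

5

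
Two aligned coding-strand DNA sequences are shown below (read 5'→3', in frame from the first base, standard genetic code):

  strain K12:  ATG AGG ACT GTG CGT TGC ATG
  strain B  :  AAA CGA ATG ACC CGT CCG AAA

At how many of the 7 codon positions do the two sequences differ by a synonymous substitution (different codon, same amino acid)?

1

Codon 1: ATG Met / AAA Lys — nonsynonymous.
Codon 2: AGG Arg / CGA Arg — synonymous.
Codon 3: ACT Thr / ATG Met — nonsynonymous.
Codon 4: GTG Val / ACC Thr — nonsynonymous.
Codon 5: CGT Arg / CGT Arg — identical.
Codon 6: TGC Cys / CCG Pro — nonsynonymous.
Codon 7: ATG Met / AAA Lys — nonsynonymous.
Synonymous differences: 1.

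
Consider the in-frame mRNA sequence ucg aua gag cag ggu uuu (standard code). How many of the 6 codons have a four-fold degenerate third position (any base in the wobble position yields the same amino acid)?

Codon 1 UCG (Ser): third position 4-fold.
Codon 2 AUA (Ile): third position 3-fold.
Codon 3 GAG (Glu): third position 2-fold.
Codon 4 CAG (Gln): third position 2-fold.
Codon 5 GGU (Gly): third position 4-fold.
Codon 6 UUU (Phe): third position 2-fold.
Four-fold degenerate third positions: 2.

2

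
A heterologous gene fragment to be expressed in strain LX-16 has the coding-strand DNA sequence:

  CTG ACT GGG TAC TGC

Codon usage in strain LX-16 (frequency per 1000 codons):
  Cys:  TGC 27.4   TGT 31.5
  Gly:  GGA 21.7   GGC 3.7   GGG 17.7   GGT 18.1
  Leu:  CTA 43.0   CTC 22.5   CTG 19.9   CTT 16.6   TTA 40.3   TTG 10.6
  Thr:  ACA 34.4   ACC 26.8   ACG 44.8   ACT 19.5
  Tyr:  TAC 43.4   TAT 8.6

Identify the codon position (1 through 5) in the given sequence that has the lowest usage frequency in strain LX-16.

Codon 1 CTG (Leu): 19.9 per 1000.
Codon 2 ACT (Thr): 19.5 per 1000.
Codon 3 GGG (Gly): 17.7 per 1000.
Codon 4 TAC (Tyr): 43.4 per 1000.
Codon 5 TGC (Cys): 27.4 per 1000.
Lowest frequency is 17.7 at codon 3.

3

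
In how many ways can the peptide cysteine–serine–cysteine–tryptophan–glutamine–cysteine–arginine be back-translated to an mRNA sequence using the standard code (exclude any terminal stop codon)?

Cys: 2 codons.
Ser: 6 codons.
Cys: 2 codons.
Trp: 1 codon.
Gln: 2 codons.
Cys: 2 codons.
Arg: 6 codons.
2 × 6 × 2 × 1 × 2 × 2 × 6 = 576.

576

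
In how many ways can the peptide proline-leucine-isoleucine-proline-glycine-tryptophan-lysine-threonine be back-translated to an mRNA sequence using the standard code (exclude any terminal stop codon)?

9216

Pro: 4 codons.
Leu: 6 codons.
Ile: 3 codons.
Pro: 4 codons.
Gly: 4 codons.
Trp: 1 codon.
Lys: 2 codons.
Thr: 4 codons.
4 × 6 × 3 × 4 × 4 × 1 × 2 × 4 = 9216.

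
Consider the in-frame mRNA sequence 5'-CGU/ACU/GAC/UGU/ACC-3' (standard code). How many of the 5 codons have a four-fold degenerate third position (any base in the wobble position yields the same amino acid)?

3

Codon 1 CGU (Arg): third position 4-fold.
Codon 2 ACU (Thr): third position 4-fold.
Codon 3 GAC (Asp): third position 2-fold.
Codon 4 UGU (Cys): third position 2-fold.
Codon 5 ACC (Thr): third position 4-fold.
Four-fold degenerate third positions: 3.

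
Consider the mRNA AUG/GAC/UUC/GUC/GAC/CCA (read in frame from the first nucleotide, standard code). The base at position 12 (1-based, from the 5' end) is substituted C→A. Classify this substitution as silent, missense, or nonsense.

silent

Position 12 falls in codon 4: GUC → Val.
After the substitution the codon is GUA → Val.
Both encode Val, so the change is synonymous.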